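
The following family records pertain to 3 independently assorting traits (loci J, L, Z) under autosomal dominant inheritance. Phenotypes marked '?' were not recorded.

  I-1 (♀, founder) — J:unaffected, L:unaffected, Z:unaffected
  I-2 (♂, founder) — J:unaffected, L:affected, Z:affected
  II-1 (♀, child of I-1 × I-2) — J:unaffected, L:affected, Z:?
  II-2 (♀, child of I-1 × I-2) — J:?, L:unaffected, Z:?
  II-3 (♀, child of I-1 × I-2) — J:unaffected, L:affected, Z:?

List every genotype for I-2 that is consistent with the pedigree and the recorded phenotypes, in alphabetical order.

I-2 ∈ {jj Ll ZZ, jj Ll Zz}

J/I-1 un ·: jj
J/I-2 un ·: jj
J/II-1 un I-1×I-2: jj
J/II-2 ? I-1×I-2: jj
J/II-3 un I-1×I-2: jj
⇒ J over [I-1,I-2,II-1,II-2,II-3]: 1 consistent
L/I-1 un ·: ll
L/I-2 aff ·: Ll
L/II-1 aff I-1×I-2: Ll
L/II-2 un I-1×I-2: ll
L/II-3 aff I-1×I-2: Ll
⇒ L over [I-1,I-2,II-1,II-2,II-3]: 1 consistent
Z/I-1 un ·: zz
Z/I-2 aff ·: Zz|ZZ
Z/II-1 ? I-1×I-2: zz|Zz
Z/II-2 ? I-1×I-2: zz|Zz
Z/II-3 ? I-1×I-2: zz|Zz
⇒ Z over [I-1,I-2,II-1,II-2,II-3]: 9 consistent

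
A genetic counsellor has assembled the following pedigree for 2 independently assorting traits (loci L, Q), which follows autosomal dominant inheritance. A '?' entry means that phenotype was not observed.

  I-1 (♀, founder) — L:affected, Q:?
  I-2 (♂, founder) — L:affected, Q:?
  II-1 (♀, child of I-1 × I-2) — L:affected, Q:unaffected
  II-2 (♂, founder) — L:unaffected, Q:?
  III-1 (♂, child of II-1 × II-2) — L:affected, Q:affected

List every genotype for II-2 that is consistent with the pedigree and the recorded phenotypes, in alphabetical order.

II-2 ∈ {ll QQ, ll Qq}

L/I-1 aff ·: Ll|LL
L/I-2 aff ·: Ll|LL
L/II-1 aff I-1×I-2: Ll|LL
L/II-2 un ·: ll
L/III-1 aff II-1×II-2: Ll
⇒ L over [I-1,I-2,II-1,II-2,III-1]: 7 consistent
Q/I-1 ? ·: qq|Qq
Q/I-2 ? ·: qq|Qq
Q/II-1 un I-1×I-2: qq
Q/II-2 ? ·: Qq|QQ
Q/III-1 aff II-1×II-2: Qq
⇒ Q over [I-1,I-2,II-1,II-2,III-1]: 8 consistent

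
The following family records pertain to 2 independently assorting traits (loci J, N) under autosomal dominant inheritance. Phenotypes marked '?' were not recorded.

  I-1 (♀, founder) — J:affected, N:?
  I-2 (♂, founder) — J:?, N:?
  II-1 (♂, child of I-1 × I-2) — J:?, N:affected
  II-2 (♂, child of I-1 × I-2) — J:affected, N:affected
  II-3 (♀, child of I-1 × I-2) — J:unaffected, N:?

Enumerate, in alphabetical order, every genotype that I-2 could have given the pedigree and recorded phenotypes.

I-2 ∈ {Jj NN, Jj Nn, Jj nn, jj NN, jj Nn, jj nn}

J/I-1 aff ·: Jj
J/I-2 ? ·: jj|Jj
J/II-1 ? I-1×I-2: jj|Jj|JJ
J/II-2 aff I-1×I-2: Jj|JJ
J/II-3 un I-1×I-2: jj
⇒ J over [I-1,I-2,II-1,II-2,II-3]: 8 consistent
N/I-1 ? ·: nn|Nn|NN
N/I-2 ? ·: nn|Nn|NN
N/II-1 aff I-1×I-2: Nn|NN
N/II-2 aff I-1×I-2: Nn|NN
N/II-3 ? I-1×I-2: nn|Nn|NN
⇒ N over [I-1,I-2,II-1,II-2,II-3]: 35 consistent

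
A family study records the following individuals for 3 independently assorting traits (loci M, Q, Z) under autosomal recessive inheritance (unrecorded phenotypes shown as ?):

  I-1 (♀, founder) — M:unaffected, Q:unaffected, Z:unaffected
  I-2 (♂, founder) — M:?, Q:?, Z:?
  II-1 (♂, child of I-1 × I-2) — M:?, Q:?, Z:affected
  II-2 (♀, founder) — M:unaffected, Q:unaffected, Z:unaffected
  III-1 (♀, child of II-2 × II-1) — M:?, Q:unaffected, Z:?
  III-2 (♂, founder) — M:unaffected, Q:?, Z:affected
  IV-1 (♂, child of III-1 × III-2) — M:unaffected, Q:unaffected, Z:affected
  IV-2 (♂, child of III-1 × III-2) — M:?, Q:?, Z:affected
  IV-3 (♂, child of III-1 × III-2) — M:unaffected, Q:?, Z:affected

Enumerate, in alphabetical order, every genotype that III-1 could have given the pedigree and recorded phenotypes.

M/I-1 un ·: MM|Mm
M/I-2 ? ·: MM|Mm|mm
M/II-1 ? I-1×I-2: MM|Mm|mm
M/II-2 un ·: MM|Mm
M/III-1 ? II-2×II-1: MM|Mm|mm
M/III-2 un ·: MM|Mm
M/IV-1 un III-1×III-2: MM|Mm
M/IV-2 ? III-1×III-2: MM|Mm|mm
M/IV-3 un III-1×III-2: MM|Mm
⇒ M over [I-1,I-2,II-1,II-2,III-1,III-2,IV-1,IV-2,IV-3]: 543 consistent
Q/I-1 un ·: QQ|Qq
Q/I-2 ? ·: QQ|Qq|qq
Q/II-1 ? I-1×I-2: QQ|Qq|qq
Q/II-2 un ·: QQ|Qq
Q/III-1 un II-2×II-1: QQ|Qq
Q/III-2 ? ·: QQ|Qq|qq
Q/IV-1 un III-1×III-2: QQ|Qq
Q/IV-2 ? III-1×III-2: QQ|Qq|qq
Q/IV-3 ? III-1×III-2: QQ|Qq|qq
⇒ Q over [I-1,I-2,II-1,II-2,III-1,III-2,IV-1,IV-2,IV-3]: 720 consistent
Z/I-1 un ·: Zz
Z/I-2 ? ·: Zz|zz
Z/II-1 aff I-1×I-2: zz
Z/II-2 un ·: ZZ|Zz
Z/III-1 ? II-2×II-1: Zz|zz
Z/III-2 aff ·: zz
Z/IV-1 aff III-1×III-2: zz
Z/IV-2 aff III-1×III-2: zz
Z/IV-3 aff III-1×III-2: zz
⇒ Z over [I-1,I-2,II-1,II-2,III-1,III-2,IV-1,IV-2,IV-3]: 6 consistent

III-1 ∈ {MM QQ Zz, MM QQ zz, MM Qq Zz, MM Qq zz, Mm QQ Zz, Mm QQ zz, Mm Qq Zz, Mm Qq zz, mm QQ Zz, mm QQ zz, mm Qq Zz, mm Qq zz}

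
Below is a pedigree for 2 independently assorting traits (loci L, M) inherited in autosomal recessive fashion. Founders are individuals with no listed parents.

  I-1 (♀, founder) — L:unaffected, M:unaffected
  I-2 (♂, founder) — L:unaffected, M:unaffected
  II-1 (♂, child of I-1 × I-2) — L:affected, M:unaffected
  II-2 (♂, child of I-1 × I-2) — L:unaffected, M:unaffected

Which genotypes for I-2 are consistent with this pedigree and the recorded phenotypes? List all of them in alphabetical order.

L/I-1 un ·: Ll
L/I-2 un ·: Ll
L/II-1 aff I-1×I-2: ll
L/II-2 un I-1×I-2: LL|Ll
⇒ L over [I-1,I-2,II-1,II-2]: 2 consistent
M/I-1 un ·: MM|Mm
M/I-2 un ·: MM|Mm
M/II-1 un I-1×I-2: MM|Mm
M/II-2 un I-1×I-2: MM|Mm
⇒ M over [I-1,I-2,II-1,II-2]: 13 consistent

I-2 ∈ {Ll MM, Ll Mm}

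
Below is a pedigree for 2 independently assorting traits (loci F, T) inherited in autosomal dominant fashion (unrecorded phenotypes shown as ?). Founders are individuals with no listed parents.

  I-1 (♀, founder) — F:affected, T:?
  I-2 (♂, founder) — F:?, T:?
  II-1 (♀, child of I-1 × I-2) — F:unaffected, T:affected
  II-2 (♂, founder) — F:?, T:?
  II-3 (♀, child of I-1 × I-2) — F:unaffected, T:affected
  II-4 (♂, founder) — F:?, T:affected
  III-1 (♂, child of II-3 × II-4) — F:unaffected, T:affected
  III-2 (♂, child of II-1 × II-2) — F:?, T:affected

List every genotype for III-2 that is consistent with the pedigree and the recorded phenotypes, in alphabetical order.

III-2 ∈ {Ff TT, Ff Tt, ff TT, ff Tt}

F/I-1 aff ·: Ff
F/I-2 ? ·: ff|Ff
F/II-1 un I-1×I-2: ff
F/II-2 ? ·: ff|Ff|FF
F/II-3 un I-1×I-2: ff
F/II-4 ? ·: ff|Ff
F/III-1 un II-3×II-4: ff
F/III-2 ? II-1×II-2: ff|Ff
⇒ F over [I-1,I-2,II-1,II-2,II-3,II-4,III-1,III-2]: 16 consistent
T/I-1 ? ·: tt|Tt|TT
T/I-2 ? ·: tt|Tt|TT
T/II-1 aff I-1×I-2: Tt|TT
T/II-2 ? ·: tt|Tt|TT
T/II-3 aff I-1×I-2: Tt|TT
T/II-4 aff ·: Tt|TT
T/III-1 aff II-3×II-4: Tt|TT
T/III-2 aff II-1×II-2: Tt|TT
⇒ T over [I-1,I-2,II-1,II-2,II-3,II-4,III-1,III-2]: 281 consistent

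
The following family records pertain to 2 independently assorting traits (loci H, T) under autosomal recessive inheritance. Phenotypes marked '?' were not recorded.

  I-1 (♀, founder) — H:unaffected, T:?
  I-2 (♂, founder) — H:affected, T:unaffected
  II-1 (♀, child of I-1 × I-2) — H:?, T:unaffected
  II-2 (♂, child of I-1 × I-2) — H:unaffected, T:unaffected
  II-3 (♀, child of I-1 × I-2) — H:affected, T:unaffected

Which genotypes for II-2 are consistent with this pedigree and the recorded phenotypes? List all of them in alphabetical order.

H/I-1 un ·: Hh
H/I-2 aff ·: hh
H/II-1 ? I-1×I-2: Hh|hh
H/II-2 un I-1×I-2: Hh
H/II-3 aff I-1×I-2: hh
⇒ H over [I-1,I-2,II-1,II-2,II-3]: 2 consistent
T/I-1 ? ·: TT|Tt|tt
T/I-2 un ·: TT|Tt
T/II-1 un I-1×I-2: TT|Tt
T/II-2 un I-1×I-2: TT|Tt
T/II-3 un I-1×I-2: TT|Tt
⇒ T over [I-1,I-2,II-1,II-2,II-3]: 27 consistent

II-2 ∈ {Hh TT, Hh Tt}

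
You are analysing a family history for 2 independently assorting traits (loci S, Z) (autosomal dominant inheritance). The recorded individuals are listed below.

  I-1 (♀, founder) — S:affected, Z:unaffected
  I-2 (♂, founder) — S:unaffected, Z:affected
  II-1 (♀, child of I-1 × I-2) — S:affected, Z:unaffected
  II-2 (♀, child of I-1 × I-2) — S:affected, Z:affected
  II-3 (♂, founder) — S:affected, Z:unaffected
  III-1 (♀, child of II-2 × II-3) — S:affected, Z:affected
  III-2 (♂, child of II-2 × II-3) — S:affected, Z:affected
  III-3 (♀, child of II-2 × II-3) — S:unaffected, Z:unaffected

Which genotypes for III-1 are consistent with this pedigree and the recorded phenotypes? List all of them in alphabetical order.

S/I-1 aff ·: Ss|SS
S/I-2 un ·: ss
S/II-1 aff I-1×I-2: Ss
S/II-2 aff I-1×I-2: Ss
S/II-3 aff ·: Ss
S/III-1 aff II-2×II-3: Ss|SS
S/III-2 aff II-2×II-3: Ss|SS
S/III-3 un II-2×II-3: ss
⇒ S over [I-1,I-2,II-1,II-2,II-3,III-1,III-2,III-3]: 8 consistent
Z/I-1 un ·: zz
Z/I-2 aff ·: Zz
Z/II-1 un I-1×I-2: zz
Z/II-2 aff I-1×I-2: Zz
Z/II-3 un ·: zz
Z/III-1 aff II-2×II-3: Zz
Z/III-2 aff II-2×II-3: Zz
Z/III-3 un II-2×II-3: zz
⇒ Z over [I-1,I-2,II-1,II-2,II-3,III-1,III-2,III-3]: 1 consistent

III-1 ∈ {SS Zz, Ss Zz}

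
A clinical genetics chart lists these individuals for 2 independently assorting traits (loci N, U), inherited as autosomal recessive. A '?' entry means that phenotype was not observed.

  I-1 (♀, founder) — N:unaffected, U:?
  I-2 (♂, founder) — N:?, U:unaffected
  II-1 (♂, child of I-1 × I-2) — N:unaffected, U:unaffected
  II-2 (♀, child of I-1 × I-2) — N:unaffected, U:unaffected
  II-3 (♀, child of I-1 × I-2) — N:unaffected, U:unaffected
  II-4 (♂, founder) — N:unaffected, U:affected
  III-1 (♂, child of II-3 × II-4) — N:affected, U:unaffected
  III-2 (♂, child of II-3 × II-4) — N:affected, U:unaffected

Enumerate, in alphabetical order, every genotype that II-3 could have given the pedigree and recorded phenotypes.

II-3 ∈ {Nn UU, Nn Uu}

N/I-1 un ·: NN|Nn
N/I-2 ? ·: NN|Nn|nn
N/II-1 un I-1×I-2: NN|Nn
N/II-2 un I-1×I-2: NN|Nn
N/II-3 un I-1×I-2: Nn
N/II-4 un ·: Nn
N/III-1 aff II-3×II-4: nn
N/III-2 aff II-3×II-4: nn
⇒ N over [I-1,I-2,II-1,II-2,II-3,II-4,III-1,III-2]: 14 consistent
U/I-1 ? ·: UU|Uu|uu
U/I-2 un ·: UU|Uu
U/II-1 un I-1×I-2: UU|Uu
U/II-2 un I-1×I-2: UU|Uu
U/II-3 un I-1×I-2: UU|Uu
U/II-4 aff ·: uu
U/III-1 un II-3×II-4: Uu
U/III-2 un II-3×II-4: Uu
⇒ U over [I-1,I-2,II-1,II-2,II-3,II-4,III-1,III-2]: 27 consistent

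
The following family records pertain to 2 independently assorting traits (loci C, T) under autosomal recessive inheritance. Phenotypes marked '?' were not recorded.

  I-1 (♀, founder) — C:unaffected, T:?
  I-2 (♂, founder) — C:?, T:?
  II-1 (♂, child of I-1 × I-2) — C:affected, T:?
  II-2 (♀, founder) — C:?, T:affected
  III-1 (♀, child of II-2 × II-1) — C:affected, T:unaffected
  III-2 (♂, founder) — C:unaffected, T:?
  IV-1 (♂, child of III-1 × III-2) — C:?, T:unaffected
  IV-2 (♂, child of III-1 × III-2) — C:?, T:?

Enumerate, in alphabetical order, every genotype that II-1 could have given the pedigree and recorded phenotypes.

C/I-1 un ·: Cc
C/I-2 ? ·: Cc|cc
C/II-1 aff I-1×I-2: cc
C/II-2 ? ·: Cc|cc
C/III-1 aff II-2×II-1: cc
C/III-2 un ·: CC|Cc
C/IV-1 ? III-1×III-2: Cc|cc
C/IV-2 ? III-1×III-2: Cc|cc
⇒ C over [I-1,I-2,II-1,II-2,III-1,III-2,IV-1,IV-2]: 20 consistent
T/I-1 ? ·: TT|Tt|tt
T/I-2 ? ·: TT|Tt|tt
T/II-1 ? I-1×I-2: TT|Tt
T/II-2 aff ·: tt
T/III-1 un II-2×II-1: Tt
T/III-2 ? ·: TT|Tt|tt
T/IV-1 un III-1×III-2: TT|Tt
T/IV-2 ? III-1×III-2: TT|Tt|tt
⇒ T over [I-1,I-2,II-1,II-2,III-1,III-2,IV-1,IV-2]: 132 consistent

II-1 ∈ {cc TT, cc Tt}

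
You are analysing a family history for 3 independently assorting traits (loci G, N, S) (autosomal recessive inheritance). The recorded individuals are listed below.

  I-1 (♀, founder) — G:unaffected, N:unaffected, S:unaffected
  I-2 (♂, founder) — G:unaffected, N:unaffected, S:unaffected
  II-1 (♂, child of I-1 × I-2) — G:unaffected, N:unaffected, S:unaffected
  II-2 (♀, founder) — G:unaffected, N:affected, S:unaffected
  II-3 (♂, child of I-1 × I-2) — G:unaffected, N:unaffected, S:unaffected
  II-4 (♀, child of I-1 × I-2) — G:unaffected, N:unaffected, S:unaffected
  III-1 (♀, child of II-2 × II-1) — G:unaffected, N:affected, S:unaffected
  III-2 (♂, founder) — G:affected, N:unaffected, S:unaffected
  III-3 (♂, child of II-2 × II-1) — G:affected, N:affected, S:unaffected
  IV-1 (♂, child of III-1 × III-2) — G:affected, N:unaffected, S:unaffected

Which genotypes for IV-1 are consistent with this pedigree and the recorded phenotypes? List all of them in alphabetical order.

G/I-1 un ·: GG|Gg
G/I-2 un ·: GG|Gg
G/II-1 un I-1×I-2: Gg
G/II-2 un ·: Gg
G/II-3 un I-1×I-2: GG|Gg
G/II-4 un I-1×I-2: GG|Gg
G/III-1 un II-2×II-1: Gg
G/III-2 aff ·: gg
G/III-3 aff II-2×II-1: gg
G/IV-1 aff III-1×III-2: gg
⇒ G over [I-1,I-2,II-1,II-2,II-3,II-4,III-1,III-2,III-3,IV-1]: 12 consistent
N/I-1 un ·: NN|Nn
N/I-2 un ·: NN|Nn
N/II-1 un I-1×I-2: Nn
N/II-2 aff ·: nn
N/II-3 un I-1×I-2: NN|Nn
N/II-4 un I-1×I-2: NN|Nn
N/III-1 aff II-2×II-1: nn
N/III-2 un ·: NN|Nn
N/III-3 aff II-2×II-1: nn
N/IV-1 un III-1×III-2: Nn
⇒ N over [I-1,I-2,II-1,II-2,II-3,II-4,III-1,III-2,III-3,IV-1]: 24 consistent
S/I-1 un ·: SS|Ss
S/I-2 un ·: SS|Ss
S/II-1 un I-1×I-2: SS|Ss
S/II-2 un ·: SS|Ss
S/II-3 un I-1×I-2: SS|Ss
S/II-4 un I-1×I-2: SS|Ss
S/III-1 un II-2×II-1: SS|Ss
S/III-2 un ·: SS|Ss
S/III-3 un II-2×II-1: SS|Ss
S/IV-1 un III-1×III-2: SS|Ss
⇒ S over [I-1,I-2,II-1,II-2,II-3,II-4,III-1,III-2,III-3,IV-1]: 557 consistent

IV-1 ∈ {gg Nn SS, gg Nn Ss}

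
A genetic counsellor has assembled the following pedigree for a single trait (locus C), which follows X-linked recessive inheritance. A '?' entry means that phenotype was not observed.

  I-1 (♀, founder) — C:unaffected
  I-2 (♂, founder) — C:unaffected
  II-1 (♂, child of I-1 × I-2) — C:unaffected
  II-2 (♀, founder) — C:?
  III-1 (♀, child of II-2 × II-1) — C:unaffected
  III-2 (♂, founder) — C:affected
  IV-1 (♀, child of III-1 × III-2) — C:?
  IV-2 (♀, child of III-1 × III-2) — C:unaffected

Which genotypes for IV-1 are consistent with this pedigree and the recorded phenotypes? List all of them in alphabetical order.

C/I-1 un ·: X^CX^C|X^CX^c
C/I-2 un ·: X^CY
C/II-1 un I-1×I-2: X^CY
C/II-2 ? ·: X^CX^C|X^CX^c|X^cX^c
C/III-1 un II-2×II-1: X^CX^C|X^CX^c
C/III-2 aff ·: X^cY
C/IV-1 ? III-1×III-2: X^CX^c|X^cX^c
C/IV-2 un III-1×III-2: X^CX^c
⇒ C over [I-1,I-2,II-1,II-2,III-1,III-2,IV-1,IV-2]: 12 consistent

IV-1 ∈ {X^CX^c, X^cX^c}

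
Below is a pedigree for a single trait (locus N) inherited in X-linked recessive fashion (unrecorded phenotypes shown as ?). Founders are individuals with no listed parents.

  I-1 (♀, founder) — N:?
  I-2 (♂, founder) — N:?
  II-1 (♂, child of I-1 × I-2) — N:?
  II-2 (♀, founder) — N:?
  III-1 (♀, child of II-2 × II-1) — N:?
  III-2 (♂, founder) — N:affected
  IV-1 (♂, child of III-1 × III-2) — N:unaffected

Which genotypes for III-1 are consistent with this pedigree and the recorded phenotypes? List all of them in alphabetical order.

III-1 ∈ {X^NX^N, X^NX^n}

N/I-1 ? ·: X^NX^N|X^NX^n|X^nX^n
N/I-2 ? ·: X^NY|X^nY
N/II-1 ? I-1×I-2: X^NY|X^nY
N/II-2 ? ·: X^NX^N|X^NX^n|X^nX^n
N/III-1 ? II-2×II-1: X^NX^N|X^NX^n
N/III-2 aff ·: X^nY
N/IV-1 un III-1×III-2: X^NY
⇒ N over [I-1,I-2,II-1,II-2,III-1,III-2,IV-1]: 24 consistent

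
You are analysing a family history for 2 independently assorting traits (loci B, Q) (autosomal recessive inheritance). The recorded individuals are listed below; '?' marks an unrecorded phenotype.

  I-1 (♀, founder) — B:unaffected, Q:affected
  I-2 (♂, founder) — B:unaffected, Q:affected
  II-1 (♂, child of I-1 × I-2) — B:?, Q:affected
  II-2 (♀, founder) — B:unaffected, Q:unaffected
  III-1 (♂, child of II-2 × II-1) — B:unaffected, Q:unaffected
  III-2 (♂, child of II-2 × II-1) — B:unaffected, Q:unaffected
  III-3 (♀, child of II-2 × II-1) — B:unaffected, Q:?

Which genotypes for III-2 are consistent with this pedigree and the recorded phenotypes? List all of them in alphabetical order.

B/I-1 un ·: BB|Bb
B/I-2 un ·: BB|Bb
B/II-1 ? I-1×I-2: BB|Bb|bb
B/II-2 un ·: BB|Bb
B/III-1 un II-2×II-1: BB|Bb
B/III-2 un II-2×II-1: BB|Bb
B/III-3 un II-2×II-1: BB|Bb
⇒ B over [I-1,I-2,II-1,II-2,III-1,III-2,III-3]: 86 consistent
Q/I-1 aff ·: qq
Q/I-2 aff ·: qq
Q/II-1 aff I-1×I-2: qq
Q/II-2 un ·: QQ|Qq
Q/III-1 un II-2×II-1: Qq
Q/III-2 un II-2×II-1: Qq
Q/III-3 ? II-2×II-1: Qq|qq
⇒ Q over [I-1,I-2,II-1,II-2,III-1,III-2,III-3]: 3 consistent

III-2 ∈ {BB Qq, Bb Qq}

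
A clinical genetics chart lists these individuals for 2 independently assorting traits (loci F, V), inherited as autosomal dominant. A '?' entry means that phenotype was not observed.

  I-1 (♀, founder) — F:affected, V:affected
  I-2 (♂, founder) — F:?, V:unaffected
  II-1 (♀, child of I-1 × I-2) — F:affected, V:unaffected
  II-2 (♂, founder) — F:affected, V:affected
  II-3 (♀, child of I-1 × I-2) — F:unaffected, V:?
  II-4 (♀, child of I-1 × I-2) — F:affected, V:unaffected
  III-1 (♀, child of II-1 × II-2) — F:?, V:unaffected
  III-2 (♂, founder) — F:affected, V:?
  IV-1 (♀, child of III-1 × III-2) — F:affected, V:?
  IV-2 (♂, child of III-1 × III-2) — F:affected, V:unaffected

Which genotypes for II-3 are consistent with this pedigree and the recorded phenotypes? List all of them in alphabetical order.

II-3 ∈ {ff Vv, ff vv}

F/I-1 aff ·: Ff
F/I-2 ? ·: ff|Ff
F/II-1 aff I-1×I-2: Ff|FF
F/II-2 aff ·: Ff|FF
F/II-3 un I-1×I-2: ff
F/II-4 aff I-1×I-2: Ff|FF
F/III-1 ? II-1×II-2: ff|Ff|FF
F/III-2 aff ·: Ff|FF
F/IV-1 aff III-1×III-2: Ff|FF
F/IV-2 aff III-1×III-2: Ff|FF
⇒ F over [I-1,I-2,II-1,II-2,II-3,II-4,III-1,III-2,IV-1,IV-2]: 120 consistent
V/I-1 aff ·: Vv
V/I-2 un ·: vv
V/II-1 un I-1×I-2: vv
V/II-2 aff ·: Vv
V/II-3 ? I-1×I-2: vv|Vv
V/II-4 un I-1×I-2: vv
V/III-1 un II-1×II-2: vv
V/III-2 ? ·: vv|Vv
V/IV-1 ? III-1×III-2: vv|Vv
V/IV-2 un III-1×III-2: vv
⇒ V over [I-1,I-2,II-1,II-2,II-3,II-4,III-1,III-2,IV-1,IV-2]: 6 consistent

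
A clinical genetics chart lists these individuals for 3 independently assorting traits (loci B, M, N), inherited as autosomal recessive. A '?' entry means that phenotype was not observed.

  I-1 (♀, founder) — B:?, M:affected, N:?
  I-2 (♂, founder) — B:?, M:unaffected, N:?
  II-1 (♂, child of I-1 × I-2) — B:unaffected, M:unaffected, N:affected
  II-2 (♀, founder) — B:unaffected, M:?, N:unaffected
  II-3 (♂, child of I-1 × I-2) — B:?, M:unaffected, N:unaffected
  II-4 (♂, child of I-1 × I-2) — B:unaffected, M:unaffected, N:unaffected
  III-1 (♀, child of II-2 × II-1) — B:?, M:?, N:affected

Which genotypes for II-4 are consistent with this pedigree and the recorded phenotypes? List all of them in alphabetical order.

II-4 ∈ {BB Mm NN, BB Mm Nn, Bb Mm NN, Bb Mm Nn}

B/I-1 ? ·: BB|Bb|bb
B/I-2 ? ·: BB|Bb|bb
B/II-1 un I-1×I-2: BB|Bb
B/II-2 un ·: BB|Bb
B/II-3 ? I-1×I-2: BB|Bb|bb
B/II-4 un I-1×I-2: BB|Bb
B/III-1 ? II-2×II-1: BB|Bb|bb
⇒ B over [I-1,I-2,II-1,II-2,II-3,II-4,III-1]: 145 consistent
M/I-1 aff ·: mm
M/I-2 un ·: MM|Mm
M/II-1 un I-1×I-2: Mm
M/II-2 ? ·: MM|Mm|mm
M/II-3 un I-1×I-2: Mm
M/II-4 un I-1×I-2: Mm
M/III-1 ? II-2×II-1: MM|Mm|mm
⇒ M over [I-1,I-2,II-1,II-2,II-3,II-4,III-1]: 14 consistent
N/I-1 ? ·: Nn|nn
N/I-2 ? ·: Nn|nn
N/II-1 aff I-1×I-2: nn
N/II-2 un ·: Nn
N/II-3 un I-1×I-2: NN|Nn
N/II-4 un I-1×I-2: NN|Nn
N/III-1 aff II-2×II-1: nn
⇒ N over [I-1,I-2,II-1,II-2,II-3,II-4,III-1]: 6 consistent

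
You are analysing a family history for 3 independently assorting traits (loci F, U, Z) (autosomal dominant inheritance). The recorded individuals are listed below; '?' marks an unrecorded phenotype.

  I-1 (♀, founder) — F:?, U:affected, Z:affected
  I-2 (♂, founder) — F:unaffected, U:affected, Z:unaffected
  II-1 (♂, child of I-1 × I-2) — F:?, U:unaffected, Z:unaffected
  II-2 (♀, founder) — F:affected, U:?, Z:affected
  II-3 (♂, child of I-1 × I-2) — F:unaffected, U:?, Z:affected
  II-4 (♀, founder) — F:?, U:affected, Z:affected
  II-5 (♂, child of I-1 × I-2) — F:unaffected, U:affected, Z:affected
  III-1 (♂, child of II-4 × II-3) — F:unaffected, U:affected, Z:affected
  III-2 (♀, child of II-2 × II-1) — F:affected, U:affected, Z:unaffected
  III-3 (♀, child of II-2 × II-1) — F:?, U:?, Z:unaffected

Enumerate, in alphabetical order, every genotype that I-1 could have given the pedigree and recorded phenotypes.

I-1 ∈ {Ff Uu Zz, ff Uu Zz}

F/I-1 ? ·: ff|Ff
F/I-2 un ·: ff
F/II-1 ? I-1×I-2: ff|Ff
F/II-2 aff ·: Ff|FF
F/II-3 un I-1×I-2: ff
F/II-4 ? ·: ff|Ff
F/II-5 un I-1×I-2: ff
F/III-1 un II-4×II-3: ff
F/III-2 aff II-2×II-1: Ff|FF
F/III-3 ? II-2×II-1: ff|Ff|FF
⇒ F over [I-1,I-2,II-1,II-2,II-3,II-4,II-5,III-1,III-2,III-3]: 32 consistent
U/I-1 aff ·: Uu
U/I-2 aff ·: Uu
U/II-1 un I-1×I-2: uu
U/II-2 ? ·: Uu|UU
U/II-3 ? I-1×I-2: uu|Uu|UU
U/II-4 aff ·: Uu|UU
U/II-5 aff I-1×I-2: Uu|UU
U/III-1 aff II-4×II-3: Uu|UU
U/III-2 aff II-2×II-1: Uu
U/III-3 ? II-2×II-1: uu|Uu
⇒ U over [I-1,I-2,II-1,II-2,II-3,II-4,II-5,III-1,III-2,III-3]: 54 consistent
Z/I-1 aff ·: Zz
Z/I-2 un ·: zz
Z/II-1 un I-1×I-2: zz
Z/II-2 aff ·: Zz
Z/II-3 aff I-1×I-2: Zz
Z/II-4 aff ·: Zz|ZZ
Z/II-5 aff I-1×I-2: Zz
Z/III-1 aff II-4×II-3: Zz|ZZ
Z/III-2 un II-2×II-1: zz
Z/III-3 un II-2×II-1: zz
⇒ Z over [I-1,I-2,II-1,II-2,II-3,II-4,II-5,III-1,III-2,III-3]: 4 consistent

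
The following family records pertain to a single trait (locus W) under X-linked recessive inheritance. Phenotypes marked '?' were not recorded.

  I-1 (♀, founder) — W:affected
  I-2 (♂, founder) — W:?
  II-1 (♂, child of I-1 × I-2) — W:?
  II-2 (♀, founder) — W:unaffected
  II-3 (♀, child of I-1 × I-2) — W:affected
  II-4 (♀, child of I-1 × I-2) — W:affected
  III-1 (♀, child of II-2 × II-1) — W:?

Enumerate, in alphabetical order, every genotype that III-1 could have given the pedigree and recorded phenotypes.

W/I-1 aff ·: X^wX^w
W/I-2 ? ·: X^wY
W/II-1 ? I-1×I-2: X^wY
W/II-2 un ·: X^WX^W|X^WX^w
W/II-3 aff I-1×I-2: X^wX^w
W/II-4 aff I-1×I-2: X^wX^w
W/III-1 ? II-2×II-1: X^WX^w|X^wX^w
⇒ W over [I-1,I-2,II-1,II-2,II-3,II-4,III-1]: 3 consistent

III-1 ∈ {X^WX^w, X^wX^w}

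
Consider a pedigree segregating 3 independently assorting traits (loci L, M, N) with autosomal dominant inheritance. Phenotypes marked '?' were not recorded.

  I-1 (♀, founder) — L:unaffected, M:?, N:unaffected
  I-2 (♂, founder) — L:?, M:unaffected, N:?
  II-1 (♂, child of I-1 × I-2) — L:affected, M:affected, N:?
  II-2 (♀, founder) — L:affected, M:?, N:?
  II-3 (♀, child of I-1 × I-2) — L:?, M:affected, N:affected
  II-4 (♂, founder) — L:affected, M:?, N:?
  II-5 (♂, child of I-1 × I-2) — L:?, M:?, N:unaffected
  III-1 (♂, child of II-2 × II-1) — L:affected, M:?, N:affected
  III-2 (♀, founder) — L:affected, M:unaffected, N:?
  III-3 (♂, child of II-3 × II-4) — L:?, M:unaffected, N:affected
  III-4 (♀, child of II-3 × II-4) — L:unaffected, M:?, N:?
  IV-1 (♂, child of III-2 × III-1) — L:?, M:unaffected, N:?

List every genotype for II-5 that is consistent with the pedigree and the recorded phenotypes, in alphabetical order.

II-5 ∈ {Ll Mm nn, Ll mm nn, ll Mm nn, ll mm nn}

L/I-1 un ·: ll
L/I-2 ? ·: Ll|LL
L/II-1 aff I-1×I-2: Ll
L/II-2 aff ·: Ll|LL
L/II-3 ? I-1×I-2: ll|Ll
L/II-4 aff ·: Ll
L/II-5 ? I-1×I-2: ll|Ll
L/III-1 aff II-2×II-1: Ll|LL
L/III-2 aff ·: Ll|LL
L/III-3 ? II-3×II-4: ll|Ll|LL
L/III-4 un II-3×II-4: ll
L/IV-1 ? III-2×III-1: ll|Ll|LL
⇒ L over [I-1,I-2,II-1,II-2,II-3,II-4,II-5,III-1,III-2,III-3,III-4,IV-1]: 208 consistent
M/I-1 ? ·: Mm|MM
M/I-2 un ·: mm
M/II-1 aff I-1×I-2: Mm
M/II-2 ? ·: mm|Mm|MM
M/II-3 aff I-1×I-2: Mm
M/II-4 ? ·: mm|Mm
M/II-5 ? I-1×I-2: mm|Mm
M/III-1 ? II-2×II-1: mm|Mm
M/III-2 un ·: mm
M/III-3 un II-3×II-4: mm
M/III-4 ? II-3×II-4: mm|Mm|MM
M/IV-1 un III-2×III-1: mm
⇒ M over [I-1,I-2,II-1,II-2,II-3,II-4,II-5,III-1,III-2,III-3,III-4,IV-1]: 75 consistent
N/I-1 un ·: nn
N/I-2 ? ·: Nn
N/II-1 ? I-1×I-2: nn|Nn
N/II-2 ? ·: nn|Nn|NN
N/II-3 aff I-1×I-2: Nn
N/II-4 ? ·: nn|Nn|NN
N/II-5 un I-1×I-2: nn
N/III-1 aff II-2×II-1: Nn|NN
N/III-2 ? ·: nn|Nn|NN
N/III-3 aff II-3×II-4: Nn|NN
N/III-4 ? II-3×II-4: nn|Nn|NN
N/IV-1 ? III-2×III-1: nn|Nn|NN
⇒ N over [I-1,I-2,II-1,II-2,II-3,II-4,II-5,III-1,III-2,III-3,III-4,IV-1]: 516 consistent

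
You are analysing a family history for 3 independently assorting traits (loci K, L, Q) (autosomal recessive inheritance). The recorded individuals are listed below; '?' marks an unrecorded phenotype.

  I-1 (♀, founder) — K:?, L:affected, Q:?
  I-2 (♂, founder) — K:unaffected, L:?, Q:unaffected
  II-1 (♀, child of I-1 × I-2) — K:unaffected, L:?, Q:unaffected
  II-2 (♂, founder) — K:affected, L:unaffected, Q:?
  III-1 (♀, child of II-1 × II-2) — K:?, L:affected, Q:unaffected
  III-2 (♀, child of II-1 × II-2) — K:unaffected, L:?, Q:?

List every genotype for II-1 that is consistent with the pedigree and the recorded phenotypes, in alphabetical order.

K/I-1 ? ·: KK|Kk|kk
K/I-2 un ·: KK|Kk
K/II-1 un I-1×I-2: KK|Kk
K/II-2 aff ·: kk
K/III-1 ? II-1×II-2: Kk|kk
K/III-2 un II-1×II-2: Kk
⇒ K over [I-1,I-2,II-1,II-2,III-1,III-2]: 14 consistent
L/I-1 aff ·: ll
L/I-2 ? ·: LL|Ll|ll
L/II-1 ? I-1×I-2: Ll|ll
L/II-2 un ·: Ll
L/III-1 aff II-1×II-2: ll
L/III-2 ? II-1×II-2: LL|Ll|ll
⇒ L over [I-1,I-2,II-1,II-2,III-1,III-2]: 10 consistent
Q/I-1 ? ·: QQ|Qq|qq
Q/I-2 un ·: QQ|Qq
Q/II-1 un I-1×I-2: QQ|Qq
Q/II-2 ? ·: QQ|Qq|qq
Q/III-1 un II-1×II-2: QQ|Qq
Q/III-2 ? II-1×II-2: QQ|Qq|qq
⇒ Q over [I-1,I-2,II-1,II-2,III-1,III-2]: 84 consistent

II-1 ∈ {KK Ll QQ, KK Ll Qq, KK ll QQ, KK ll Qq, Kk Ll QQ, Kk Ll Qq, Kk ll QQ, Kk ll Qq}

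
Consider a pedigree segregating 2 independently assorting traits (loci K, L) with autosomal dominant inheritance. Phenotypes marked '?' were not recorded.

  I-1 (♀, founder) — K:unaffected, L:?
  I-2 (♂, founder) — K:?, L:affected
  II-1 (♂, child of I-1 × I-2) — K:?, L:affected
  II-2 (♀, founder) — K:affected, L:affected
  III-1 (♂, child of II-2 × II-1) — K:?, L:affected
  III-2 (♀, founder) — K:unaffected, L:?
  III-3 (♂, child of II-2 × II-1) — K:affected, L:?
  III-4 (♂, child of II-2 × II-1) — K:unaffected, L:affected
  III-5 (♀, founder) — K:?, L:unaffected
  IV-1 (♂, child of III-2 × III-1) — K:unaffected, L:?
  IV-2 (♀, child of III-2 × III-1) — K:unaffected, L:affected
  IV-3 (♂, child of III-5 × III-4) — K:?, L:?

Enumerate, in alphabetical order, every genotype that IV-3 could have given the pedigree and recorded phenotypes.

IV-3 ∈ {Kk Ll, Kk ll, kk Ll, kk ll}

K/I-1 un ·: kk
K/I-2 ? ·: kk|Kk|KK
K/II-1 ? I-1×I-2: kk|Kk
K/II-2 aff ·: Kk
K/III-1 ? II-2×II-1: kk|Kk
K/III-2 un ·: kk
K/III-3 aff II-2×II-1: Kk|KK
K/III-4 un II-2×II-1: kk
K/III-5 ? ·: kk|Kk|KK
K/IV-1 un III-2×III-1: kk
K/IV-2 un III-2×III-1: kk
K/IV-3 ? III-5×III-4: kk|Kk
⇒ K over [I-1,I-2,II-1,II-2,III-1,III-2,III-3,III-4,III-5,IV-1,IV-2,IV-3]: 48 consistent
L/I-1 ? ·: ll|Ll|LL
L/I-2 aff ·: Ll|LL
L/II-1 aff I-1×I-2: Ll|LL
L/II-2 aff ·: Ll|LL
L/III-1 aff II-2×II-1: Ll|LL
L/III-2 ? ·: ll|Ll|LL
L/III-3 ? II-2×II-1: ll|Ll|LL
L/III-4 aff II-2×II-1: Ll|LL
L/III-5 un ·: ll
L/IV-1 ? III-2×III-1: ll|Ll|LL
L/IV-2 aff III-2×III-1: Ll|LL
L/IV-3 ? III-5×III-4: ll|Ll
⇒ L over [I-1,I-2,II-1,II-2,III-1,III-2,III-3,III-4,III-5,IV-1,IV-2,IV-3]: 1806 consistent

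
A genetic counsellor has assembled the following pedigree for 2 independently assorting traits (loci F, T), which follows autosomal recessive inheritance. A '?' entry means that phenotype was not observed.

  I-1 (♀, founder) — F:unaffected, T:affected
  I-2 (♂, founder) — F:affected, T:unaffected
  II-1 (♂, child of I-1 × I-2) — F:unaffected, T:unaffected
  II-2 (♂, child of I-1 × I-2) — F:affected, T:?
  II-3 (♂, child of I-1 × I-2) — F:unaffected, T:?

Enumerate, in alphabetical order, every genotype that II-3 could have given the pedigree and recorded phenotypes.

F/I-1 un ·: Ff
F/I-2 aff ·: ff
F/II-1 un I-1×I-2: Ff
F/II-2 aff I-1×I-2: ff
F/II-3 un I-1×I-2: Ff
⇒ F over [I-1,I-2,II-1,II-2,II-3]: 1 consistent
T/I-1 aff ·: tt
T/I-2 un ·: TT|Tt
T/II-1 un I-1×I-2: Tt
T/II-2 ? I-1×I-2: Tt|tt
T/II-3 ? I-1×I-2: Tt|tt
⇒ T over [I-1,I-2,II-1,II-2,II-3]: 5 consistent

II-3 ∈ {Ff Tt, Ff tt}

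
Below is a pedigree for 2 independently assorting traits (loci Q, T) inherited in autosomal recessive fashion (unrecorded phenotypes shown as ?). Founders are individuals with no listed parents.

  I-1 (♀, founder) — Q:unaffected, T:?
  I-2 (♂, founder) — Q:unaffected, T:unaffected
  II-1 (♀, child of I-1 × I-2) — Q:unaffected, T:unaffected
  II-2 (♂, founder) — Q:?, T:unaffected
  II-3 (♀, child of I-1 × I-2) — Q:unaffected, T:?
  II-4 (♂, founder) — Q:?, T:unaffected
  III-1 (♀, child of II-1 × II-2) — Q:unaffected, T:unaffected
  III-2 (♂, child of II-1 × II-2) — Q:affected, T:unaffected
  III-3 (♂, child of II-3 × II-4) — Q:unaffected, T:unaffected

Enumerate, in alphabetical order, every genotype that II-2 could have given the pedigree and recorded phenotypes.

Q/I-1 un ·: QQ|Qq
Q/I-2 un ·: QQ|Qq
Q/II-1 un I-1×I-2: Qq
Q/II-2 ? ·: Qq|qq
Q/II-3 un I-1×I-2: QQ|Qq
Q/II-4 ? ·: QQ|Qq|qq
Q/III-1 un II-1×II-2: QQ|Qq
Q/III-2 aff II-1×II-2: qq
Q/III-3 un II-3×II-4: QQ|Qq
⇒ Q over [I-1,I-2,II-1,II-2,II-3,II-4,III-1,III-2,III-3]: 81 consistent
T/I-1 ? ·: TT|Tt|tt
T/I-2 un ·: TT|Tt
T/II-1 un I-1×I-2: TT|Tt
T/II-2 un ·: TT|Tt
T/II-3 ? I-1×I-2: TT|Tt|tt
T/II-4 un ·: TT|Tt
T/III-1 un II-1×II-2: TT|Tt
T/III-2 un II-1×II-2: TT|Tt
T/III-3 un II-3×II-4: TT|Tt
⇒ T over [I-1,I-2,II-1,II-2,II-3,II-4,III-1,III-2,III-3]: 394 consistent

II-2 ∈ {Qq TT, Qq Tt, qq TT, qq Tt}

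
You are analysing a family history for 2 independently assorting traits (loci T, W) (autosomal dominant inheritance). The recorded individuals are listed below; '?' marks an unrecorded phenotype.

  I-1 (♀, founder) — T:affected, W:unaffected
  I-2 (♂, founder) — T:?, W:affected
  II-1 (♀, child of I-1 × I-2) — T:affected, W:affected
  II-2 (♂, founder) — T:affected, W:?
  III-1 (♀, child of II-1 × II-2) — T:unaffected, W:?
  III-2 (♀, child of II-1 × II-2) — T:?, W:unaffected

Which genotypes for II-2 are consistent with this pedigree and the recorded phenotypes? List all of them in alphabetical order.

II-2 ∈ {Tt Ww, Tt ww}

T/I-1 aff ·: Tt|TT
T/I-2 ? ·: tt|Tt|TT
T/II-1 aff I-1×I-2: Tt
T/II-2 aff ·: Tt
T/III-1 un II-1×II-2: tt
T/III-2 ? II-1×II-2: tt|Tt|TT
⇒ T over [I-1,I-2,II-1,II-2,III-1,III-2]: 15 consistent
W/I-1 un ·: ww
W/I-2 aff ·: Ww|WW
W/II-1 aff I-1×I-2: Ww
W/II-2 ? ·: ww|Ww
W/III-1 ? II-1×II-2: ww|Ww|WW
W/III-2 un II-1×II-2: ww
⇒ W over [I-1,I-2,II-1,II-2,III-1,III-2]: 10 consistent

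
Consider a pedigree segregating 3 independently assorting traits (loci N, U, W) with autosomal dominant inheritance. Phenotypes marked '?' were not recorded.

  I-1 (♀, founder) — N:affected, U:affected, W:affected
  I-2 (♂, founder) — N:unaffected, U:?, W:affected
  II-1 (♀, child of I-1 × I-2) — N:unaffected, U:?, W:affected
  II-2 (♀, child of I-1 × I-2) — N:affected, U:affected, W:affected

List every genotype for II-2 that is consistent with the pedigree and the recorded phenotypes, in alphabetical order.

II-2 ∈ {Nn UU WW, Nn UU Ww, Nn Uu WW, Nn Uu Ww}

N/I-1 aff ·: Nn
N/I-2 un ·: nn
N/II-1 un I-1×I-2: nn
N/II-2 aff I-1×I-2: Nn
⇒ N over [I-1,I-2,II-1,II-2]: 1 consistent
U/I-1 aff ·: Uu|UU
U/I-2 ? ·: uu|Uu|UU
U/II-1 ? I-1×I-2: uu|Uu|UU
U/II-2 aff I-1×I-2: Uu|UU
⇒ U over [I-1,I-2,II-1,II-2]: 18 consistent
W/I-1 aff ·: Ww|WW
W/I-2 aff ·: Ww|WW
W/II-1 aff I-1×I-2: Ww|WW
W/II-2 aff I-1×I-2: Ww|WW
⇒ W over [I-1,I-2,II-1,II-2]: 13 consistent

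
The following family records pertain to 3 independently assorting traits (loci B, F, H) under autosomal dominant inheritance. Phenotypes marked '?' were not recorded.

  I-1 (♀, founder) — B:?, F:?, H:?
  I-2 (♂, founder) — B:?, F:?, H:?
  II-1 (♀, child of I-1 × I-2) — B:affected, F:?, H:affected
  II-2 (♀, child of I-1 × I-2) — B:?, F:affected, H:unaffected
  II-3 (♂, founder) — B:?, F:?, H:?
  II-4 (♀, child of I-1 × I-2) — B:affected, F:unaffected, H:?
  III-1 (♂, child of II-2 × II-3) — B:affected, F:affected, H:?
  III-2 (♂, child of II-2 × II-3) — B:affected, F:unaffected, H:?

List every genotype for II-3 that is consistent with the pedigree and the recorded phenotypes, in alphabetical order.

B/I-1 ? ·: bb|Bb|BB
B/I-2 ? ·: bb|Bb|BB
B/II-1 aff I-1×I-2: Bb|BB
B/II-2 ? I-1×I-2: bb|Bb|BB
B/II-3 ? ·: bb|Bb|BB
B/II-4 aff I-1×I-2: Bb|BB
B/III-1 aff II-2×II-3: Bb|BB
B/III-2 aff II-2×II-3: Bb|BB
⇒ B over [I-1,I-2,II-1,II-2,II-3,II-4,III-1,III-2]: 234 consistent
F/I-1 ? ·: ff|Ff
F/I-2 ? ·: ff|Ff
F/II-1 ? I-1×I-2: ff|Ff|FF
F/II-2 aff I-1×I-2: Ff
F/II-3 ? ·: ff|Ff
F/II-4 un I-1×I-2: ff
F/III-1 aff II-2×II-3: Ff|FF
F/III-2 un II-2×II-3: ff
⇒ F over [I-1,I-2,II-1,II-2,II-3,II-4,III-1,III-2]: 21 consistent
H/I-1 ? ·: hh|Hh
H/I-2 ? ·: hh|Hh
H/II-1 aff I-1×I-2: Hh|HH
H/II-2 un I-1×I-2: hh
H/II-3 ? ·: hh|Hh|HH
H/II-4 ? I-1×I-2: hh|Hh|HH
H/III-1 ? II-2×II-3: hh|Hh
H/III-2 ? II-2×II-3: hh|Hh
⇒ H over [I-1,I-2,II-1,II-2,II-3,II-4,III-1,III-2]: 60 consistent

II-3 ∈ {BB Ff HH, BB Ff Hh, BB Ff hh, BB ff HH, BB ff Hh, BB ff hh, Bb Ff HH, Bb Ff Hh, Bb Ff hh, Bb ff HH, Bb ff Hh, Bb ff hh, bb Ff HH, bb Ff Hh, bb Ff hh, bb ff HH, bb ff Hh, bb ff hh}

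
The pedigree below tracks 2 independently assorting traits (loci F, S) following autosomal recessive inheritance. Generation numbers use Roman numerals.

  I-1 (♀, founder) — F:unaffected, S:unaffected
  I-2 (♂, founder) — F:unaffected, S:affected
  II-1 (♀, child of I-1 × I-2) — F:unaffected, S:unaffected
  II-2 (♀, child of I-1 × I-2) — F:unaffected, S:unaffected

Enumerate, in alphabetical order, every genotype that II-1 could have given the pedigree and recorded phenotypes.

II-1 ∈ {FF Ss, Ff Ss}

F/I-1 un ·: FF|Ff
F/I-2 un ·: FF|Ff
F/II-1 un I-1×I-2: FF|Ff
F/II-2 un I-1×I-2: FF|Ff
⇒ F over [I-1,I-2,II-1,II-2]: 13 consistent
S/I-1 un ·: SS|Ss
S/I-2 aff ·: ss
S/II-1 un I-1×I-2: Ss
S/II-2 un I-1×I-2: Ss
⇒ S over [I-1,I-2,II-1,II-2]: 2 consistent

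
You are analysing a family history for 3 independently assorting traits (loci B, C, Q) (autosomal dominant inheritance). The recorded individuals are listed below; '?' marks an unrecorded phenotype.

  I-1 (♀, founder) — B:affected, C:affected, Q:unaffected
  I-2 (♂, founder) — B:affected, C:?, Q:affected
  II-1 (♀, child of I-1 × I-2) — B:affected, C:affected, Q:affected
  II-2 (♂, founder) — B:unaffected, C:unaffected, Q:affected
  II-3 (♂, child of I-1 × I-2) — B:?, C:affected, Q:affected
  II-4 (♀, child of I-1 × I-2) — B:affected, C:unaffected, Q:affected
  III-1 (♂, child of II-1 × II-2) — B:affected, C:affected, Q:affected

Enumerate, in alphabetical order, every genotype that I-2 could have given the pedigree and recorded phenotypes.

B/I-1 aff ·: Bb|BB
B/I-2 aff ·: Bb|BB
B/II-1 aff I-1×I-2: Bb|BB
B/II-2 un ·: bb
B/II-3 ? I-1×I-2: bb|Bb|BB
B/II-4 aff I-1×I-2: Bb|BB
B/III-1 aff II-1×II-2: Bb
⇒ B over [I-1,I-2,II-1,II-2,II-3,II-4,III-1]: 29 consistent
C/I-1 aff ·: Cc
C/I-2 ? ·: cc|Cc
C/II-1 aff I-1×I-2: Cc|CC
C/II-2 un ·: cc
C/II-3 aff I-1×I-2: Cc|CC
C/II-4 un I-1×I-2: cc
C/III-1 aff II-1×II-2: Cc
⇒ C over [I-1,I-2,II-1,II-2,II-3,II-4,III-1]: 5 consistent
Q/I-1 un ·: qq
Q/I-2 aff ·: Qq|QQ
Q/II-1 aff I-1×I-2: Qq
Q/II-2 aff ·: Qq|QQ
Q/II-3 aff I-1×I-2: Qq
Q/II-4 aff I-1×I-2: Qq
Q/III-1 aff II-1×II-2: Qq|QQ
⇒ Q over [I-1,I-2,II-1,II-2,II-3,II-4,III-1]: 8 consistent

I-2 ∈ {BB Cc QQ, BB Cc Qq, BB cc QQ, BB cc Qq, Bb Cc QQ, Bb Cc Qq, Bb cc QQ, Bb cc Qq}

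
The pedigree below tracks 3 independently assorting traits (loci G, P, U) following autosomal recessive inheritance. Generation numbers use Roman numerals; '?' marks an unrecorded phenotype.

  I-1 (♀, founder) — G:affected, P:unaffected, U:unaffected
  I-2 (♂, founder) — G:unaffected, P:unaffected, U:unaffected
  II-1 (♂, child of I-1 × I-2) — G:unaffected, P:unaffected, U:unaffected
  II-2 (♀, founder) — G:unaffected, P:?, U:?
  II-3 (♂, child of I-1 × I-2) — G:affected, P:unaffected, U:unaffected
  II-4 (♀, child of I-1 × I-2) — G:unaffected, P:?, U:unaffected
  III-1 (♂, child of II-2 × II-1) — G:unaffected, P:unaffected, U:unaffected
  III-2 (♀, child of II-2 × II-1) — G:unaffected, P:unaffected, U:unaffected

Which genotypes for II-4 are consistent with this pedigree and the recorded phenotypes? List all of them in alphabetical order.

G/I-1 aff ·: gg
G/I-2 un ·: Gg
G/II-1 un I-1×I-2: Gg
G/II-2 un ·: GG|Gg
G/II-3 aff I-1×I-2: gg
G/II-4 un I-1×I-2: Gg
G/III-1 un II-2×II-1: GG|Gg
G/III-2 un II-2×II-1: GG|Gg
⇒ G over [I-1,I-2,II-1,II-2,II-3,II-4,III-1,III-2]: 8 consistent
P/I-1 un ·: PP|Pp
P/I-2 un ·: PP|Pp
P/II-1 un I-1×I-2: PP|Pp
P/II-2 ? ·: PP|Pp|pp
P/II-3 un I-1×I-2: PP|Pp
P/II-4 ? I-1×I-2: PP|Pp|pp
P/III-1 un II-2×II-1: PP|Pp
P/III-2 un II-2×II-1: PP|Pp
⇒ P over [I-1,I-2,II-1,II-2,II-3,II-4,III-1,III-2]: 216 consistent
U/I-1 un ·: UU|Uu
U/I-2 un ·: UU|Uu
U/II-1 un I-1×I-2: UU|Uu
U/II-2 ? ·: UU|Uu|uu
U/II-3 un I-1×I-2: UU|Uu
U/II-4 un I-1×I-2: UU|Uu
U/III-1 un II-2×II-1: UU|Uu
U/III-2 un II-2×II-1: UU|Uu
⇒ U over [I-1,I-2,II-1,II-2,II-3,II-4,III-1,III-2]: 186 consistent

II-4 ∈ {Gg PP UU, Gg PP Uu, Gg Pp UU, Gg Pp Uu, Gg pp UU, Gg pp Uu}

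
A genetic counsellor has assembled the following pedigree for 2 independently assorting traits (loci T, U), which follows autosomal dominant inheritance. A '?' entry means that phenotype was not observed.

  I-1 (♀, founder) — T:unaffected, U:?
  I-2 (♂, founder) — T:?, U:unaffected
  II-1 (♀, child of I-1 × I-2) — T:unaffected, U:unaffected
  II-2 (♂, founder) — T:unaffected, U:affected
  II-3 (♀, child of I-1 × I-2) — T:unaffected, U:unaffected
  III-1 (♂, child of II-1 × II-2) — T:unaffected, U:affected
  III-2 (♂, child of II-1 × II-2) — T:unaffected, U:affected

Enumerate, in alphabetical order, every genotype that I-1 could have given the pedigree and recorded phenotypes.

I-1 ∈ {tt Uu, tt uu}

T/I-1 un ·: tt
T/I-2 ? ·: tt|Tt
T/II-1 un I-1×I-2: tt
T/II-2 un ·: tt
T/II-3 un I-1×I-2: tt
T/III-1 un II-1×II-2: tt
T/III-2 un II-1×II-2: tt
⇒ T over [I-1,I-2,II-1,II-2,II-3,III-1,III-2]: 2 consistent
U/I-1 ? ·: uu|Uu
U/I-2 un ·: uu
U/II-1 un I-1×I-2: uu
U/II-2 aff ·: Uu|UU
U/II-3 un I-1×I-2: uu
U/III-1 aff II-1×II-2: Uu
U/III-2 aff II-1×II-2: Uu
⇒ U over [I-1,I-2,II-1,II-2,II-3,III-1,III-2]: 4 consistent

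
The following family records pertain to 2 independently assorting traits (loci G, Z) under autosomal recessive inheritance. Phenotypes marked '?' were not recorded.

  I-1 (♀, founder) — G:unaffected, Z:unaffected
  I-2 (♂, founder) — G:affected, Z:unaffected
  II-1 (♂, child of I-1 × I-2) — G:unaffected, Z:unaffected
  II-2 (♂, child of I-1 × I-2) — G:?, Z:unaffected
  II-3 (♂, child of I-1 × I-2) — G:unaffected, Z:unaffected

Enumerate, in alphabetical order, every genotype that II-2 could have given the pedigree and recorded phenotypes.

II-2 ∈ {Gg ZZ, Gg Zz, gg ZZ, gg Zz}

G/I-1 un ·: GG|Gg
G/I-2 aff ·: gg
G/II-1 un I-1×I-2: Gg
G/II-2 ? I-1×I-2: Gg|gg
G/II-3 un I-1×I-2: Gg
⇒ G over [I-1,I-2,II-1,II-2,II-3]: 3 consistent
Z/I-1 un ·: ZZ|Zz
Z/I-2 un ·: ZZ|Zz
Z/II-1 un I-1×I-2: ZZ|Zz
Z/II-2 un I-1×I-2: ZZ|Zz
Z/II-3 un I-1×I-2: ZZ|Zz
⇒ Z over [I-1,I-2,II-1,II-2,II-3]: 25 consistent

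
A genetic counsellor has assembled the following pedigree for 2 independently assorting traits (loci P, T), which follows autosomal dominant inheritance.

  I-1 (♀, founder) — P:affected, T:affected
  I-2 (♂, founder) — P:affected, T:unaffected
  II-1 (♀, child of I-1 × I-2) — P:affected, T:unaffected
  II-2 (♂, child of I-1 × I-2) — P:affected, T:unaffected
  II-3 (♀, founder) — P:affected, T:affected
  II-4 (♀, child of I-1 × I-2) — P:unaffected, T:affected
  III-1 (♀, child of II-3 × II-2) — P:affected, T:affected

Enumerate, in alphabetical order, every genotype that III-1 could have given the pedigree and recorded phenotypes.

P/I-1 aff ·: Pp
P/I-2 aff ·: Pp
P/II-1 aff I-1×I-2: Pp|PP
P/II-2 aff I-1×I-2: Pp|PP
P/II-3 aff ·: Pp|PP
P/II-4 un I-1×I-2: pp
P/III-1 aff II-3×II-2: Pp|PP
⇒ P over [I-1,I-2,II-1,II-2,II-3,II-4,III-1]: 14 consistent
T/I-1 aff ·: Tt
T/I-2 un ·: tt
T/II-1 un I-1×I-2: tt
T/II-2 un I-1×I-2: tt
T/II-3 aff ·: Tt|TT
T/II-4 aff I-1×I-2: Tt
T/III-1 aff II-3×II-2: Tt
⇒ T over [I-1,I-2,II-1,II-2,II-3,II-4,III-1]: 2 consistent

III-1 ∈ {PP Tt, Pp Tt}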